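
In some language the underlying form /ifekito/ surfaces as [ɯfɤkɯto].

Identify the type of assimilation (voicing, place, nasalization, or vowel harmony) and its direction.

/i/→[ɯ] /e/→[ɤ] /i/→[ɯ].
Vowels agree with the last vowel, so the harmony is regressive.

vowel harmony, regressive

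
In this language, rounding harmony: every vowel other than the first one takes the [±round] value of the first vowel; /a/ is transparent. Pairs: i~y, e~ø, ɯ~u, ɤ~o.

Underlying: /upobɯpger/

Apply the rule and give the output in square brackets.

/ɯ/ harmonizes with /u/ ([+round]) → [u]
/e/ harmonizes with /u/ ([+round]) → [ø]

[upobupgør]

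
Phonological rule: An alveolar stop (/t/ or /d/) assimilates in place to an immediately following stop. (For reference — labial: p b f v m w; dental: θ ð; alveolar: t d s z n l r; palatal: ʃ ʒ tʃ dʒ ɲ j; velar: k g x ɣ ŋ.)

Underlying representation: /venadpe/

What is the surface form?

/d/ before /p/ (labial) → [b]

[venabpe]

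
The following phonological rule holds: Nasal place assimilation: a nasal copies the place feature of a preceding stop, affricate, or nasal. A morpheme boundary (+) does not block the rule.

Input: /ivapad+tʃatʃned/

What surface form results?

/n/ after /tʃ/ (palatal) → [ɲ]

[ivapad+tʃatʃɲed]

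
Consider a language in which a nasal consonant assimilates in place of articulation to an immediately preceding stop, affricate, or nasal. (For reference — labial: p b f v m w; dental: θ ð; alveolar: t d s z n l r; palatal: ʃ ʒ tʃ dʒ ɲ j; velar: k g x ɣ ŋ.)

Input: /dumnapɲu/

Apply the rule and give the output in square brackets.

[dummapmu]

/n/ after /m/ (labial) → [m]
/ɲ/ after /p/ (labial) → [m]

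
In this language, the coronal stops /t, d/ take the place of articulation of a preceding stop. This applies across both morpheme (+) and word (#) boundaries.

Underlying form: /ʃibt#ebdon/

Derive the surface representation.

/t/ after /b/ (labial) → [p]
/d/ after /b/ (labial) → [b]

[ʃibp#ebbon]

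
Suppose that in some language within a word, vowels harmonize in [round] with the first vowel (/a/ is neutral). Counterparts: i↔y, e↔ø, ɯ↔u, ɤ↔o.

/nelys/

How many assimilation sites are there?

/y/ harmonizes with /e/ ([-round]) → [i]
1 segment changes.

1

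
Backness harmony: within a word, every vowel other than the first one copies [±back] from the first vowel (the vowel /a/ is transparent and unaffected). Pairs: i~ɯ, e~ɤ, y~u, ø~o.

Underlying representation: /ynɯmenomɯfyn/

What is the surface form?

[ynimenømifyn]

/ɯ/ harmonizes with /y/ ([-back]) → [i]
/o/ harmonizes with /y/ ([-back]) → [ø]
/ɯ/ harmonizes with /y/ ([-back]) → [i]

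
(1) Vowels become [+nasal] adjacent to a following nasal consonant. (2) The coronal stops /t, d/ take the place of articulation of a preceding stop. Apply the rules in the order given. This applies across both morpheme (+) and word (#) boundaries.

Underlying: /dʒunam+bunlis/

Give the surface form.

[dʒũnãm+bũnlis]

Rule 1: /u/ before nasal /n/ → [ũ]
Rule 1: /a/ before nasal /m/ → [ã]
Rule 1: /u/ before nasal /n/ → [ũ]
After rule 1: dʒũnãm+bũnlis
Rule 2: no segment meets the rule's conditions; no change.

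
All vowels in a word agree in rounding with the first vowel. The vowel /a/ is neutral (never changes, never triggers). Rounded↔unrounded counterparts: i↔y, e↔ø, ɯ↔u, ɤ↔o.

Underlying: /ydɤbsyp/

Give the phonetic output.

[ydobsyp]

/ɤ/ harmonizes with /y/ ([+round]) → [o]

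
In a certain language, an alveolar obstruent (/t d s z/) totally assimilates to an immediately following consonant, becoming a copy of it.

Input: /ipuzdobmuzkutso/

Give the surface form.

[ipuddobmukkusso]

/z/ before /d/ → [d] (total assimilation)
/z/ before /k/ → [k] (total assimilation)
/t/ before /s/ → [s] (total assimilation)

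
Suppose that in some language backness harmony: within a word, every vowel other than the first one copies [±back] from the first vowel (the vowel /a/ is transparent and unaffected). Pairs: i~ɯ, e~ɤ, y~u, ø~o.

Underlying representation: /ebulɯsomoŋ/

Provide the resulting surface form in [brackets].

/u/ harmonizes with /e/ ([-back]) → [y]
/ɯ/ harmonizes with /e/ ([-back]) → [i]
/o/ harmonizes with /e/ ([-back]) → [ø]
/o/ harmonizes with /e/ ([-back]) → [ø]

[ebylisømøŋ]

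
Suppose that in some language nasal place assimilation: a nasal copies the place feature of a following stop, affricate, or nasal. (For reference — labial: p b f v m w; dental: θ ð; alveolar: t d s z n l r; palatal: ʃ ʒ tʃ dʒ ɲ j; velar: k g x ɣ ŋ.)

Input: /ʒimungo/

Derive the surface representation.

/n/ before /g/ (velar) → [ŋ]

[ʒimuŋgo]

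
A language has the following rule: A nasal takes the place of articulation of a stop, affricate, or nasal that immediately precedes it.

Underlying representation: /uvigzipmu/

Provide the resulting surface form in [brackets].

[uvigzipmu]

no segment meets the rule's conditions; no change.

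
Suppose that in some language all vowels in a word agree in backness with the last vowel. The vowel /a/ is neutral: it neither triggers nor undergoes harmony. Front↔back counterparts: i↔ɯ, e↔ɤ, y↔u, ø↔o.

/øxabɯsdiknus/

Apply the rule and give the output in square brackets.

/ø/ harmonizes with /u/ ([+back]) → [o]
/i/ harmonizes with /u/ ([+back]) → [ɯ]

[oxabɯsdɯknus]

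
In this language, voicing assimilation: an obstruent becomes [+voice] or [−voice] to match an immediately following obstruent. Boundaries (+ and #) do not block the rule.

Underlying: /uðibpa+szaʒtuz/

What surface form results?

/b/ before /p/ (voiceless) → [p]
/s/ before /z/ (voiced) → [z]
/ʒ/ before /t/ (voiceless) → [ʃ]

[uðippa+zzaʃtuz]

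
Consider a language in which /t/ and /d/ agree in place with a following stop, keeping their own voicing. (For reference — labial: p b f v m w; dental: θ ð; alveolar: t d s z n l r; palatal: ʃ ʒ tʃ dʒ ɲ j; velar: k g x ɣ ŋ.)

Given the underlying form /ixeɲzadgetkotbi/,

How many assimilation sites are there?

/d/ before /g/ (velar) → [g]
/t/ before /k/ (velar) → [k]
/t/ before /b/ (labial) → [p]
3 segments change.

3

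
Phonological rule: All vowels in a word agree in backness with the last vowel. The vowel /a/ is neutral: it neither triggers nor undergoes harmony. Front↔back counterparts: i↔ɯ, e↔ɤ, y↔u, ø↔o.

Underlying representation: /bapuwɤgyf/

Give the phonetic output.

/u/ harmonizes with /y/ ([-back]) → [y]
/ɤ/ harmonizes with /y/ ([-back]) → [e]

[bapywegyf]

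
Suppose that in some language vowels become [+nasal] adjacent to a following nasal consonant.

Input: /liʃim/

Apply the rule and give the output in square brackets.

/i/ before nasal /m/ → [ĩ]

[liʃĩm]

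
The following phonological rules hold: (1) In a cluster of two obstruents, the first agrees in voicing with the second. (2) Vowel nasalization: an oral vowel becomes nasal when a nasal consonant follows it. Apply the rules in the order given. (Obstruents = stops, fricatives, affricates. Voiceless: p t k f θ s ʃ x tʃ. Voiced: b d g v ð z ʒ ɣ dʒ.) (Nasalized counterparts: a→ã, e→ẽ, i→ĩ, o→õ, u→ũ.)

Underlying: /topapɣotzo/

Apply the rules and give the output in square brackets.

Rule 1: /p/ before /ɣ/ (voiced) → [b]
Rule 1: /t/ before /z/ (voiced) → [d]
After rule 1: topabɣodzo
Rule 2: no segment meets the rule's conditions; no change.

[topabɣodzo]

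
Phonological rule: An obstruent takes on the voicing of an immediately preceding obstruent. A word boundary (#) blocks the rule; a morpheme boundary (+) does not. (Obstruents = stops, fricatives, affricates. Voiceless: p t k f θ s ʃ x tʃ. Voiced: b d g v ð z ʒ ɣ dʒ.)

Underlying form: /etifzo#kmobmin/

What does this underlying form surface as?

/z/ after /f/ (voiceless) → [s]

[etifso#kmobmin]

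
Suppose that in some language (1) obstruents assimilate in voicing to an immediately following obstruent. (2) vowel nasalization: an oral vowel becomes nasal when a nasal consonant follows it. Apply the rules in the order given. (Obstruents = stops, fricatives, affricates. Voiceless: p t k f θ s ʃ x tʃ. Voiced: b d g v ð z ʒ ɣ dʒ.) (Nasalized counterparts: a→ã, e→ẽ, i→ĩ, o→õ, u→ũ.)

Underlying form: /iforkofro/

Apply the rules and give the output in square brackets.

Rule 1: no segment meets the rule's conditions; no change.
After rule 1: iforkofro
Rule 2: no segment meets the rule's conditions; no change.

[iforkofro]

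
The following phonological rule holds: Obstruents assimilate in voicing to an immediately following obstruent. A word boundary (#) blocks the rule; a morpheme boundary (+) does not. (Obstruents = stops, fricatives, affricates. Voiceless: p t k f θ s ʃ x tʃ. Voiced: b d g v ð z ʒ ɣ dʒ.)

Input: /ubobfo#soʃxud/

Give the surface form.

/b/ before /f/ (voiceless) → [p]

[ubopfo#soʃxud]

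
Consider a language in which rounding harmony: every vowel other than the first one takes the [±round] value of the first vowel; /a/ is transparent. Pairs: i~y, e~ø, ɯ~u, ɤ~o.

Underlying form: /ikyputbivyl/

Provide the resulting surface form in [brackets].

[ikipɯtbivil]

/y/ harmonizes with /i/ ([-round]) → [i]
/u/ harmonizes with /i/ ([-round]) → [ɯ]
/y/ harmonizes with /i/ ([-round]) → [i]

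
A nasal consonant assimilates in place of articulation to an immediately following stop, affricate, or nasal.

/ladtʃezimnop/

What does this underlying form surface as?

/m/ before /n/ (alveolar) → [n]

[ladtʃezinnop]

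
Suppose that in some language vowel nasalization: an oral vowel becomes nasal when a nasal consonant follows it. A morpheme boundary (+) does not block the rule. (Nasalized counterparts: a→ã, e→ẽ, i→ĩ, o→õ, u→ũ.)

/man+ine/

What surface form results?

/a/ before nasal /n/ → [ã]
/i/ before nasal /n/ → [ĩ]

[mãn+ĩne]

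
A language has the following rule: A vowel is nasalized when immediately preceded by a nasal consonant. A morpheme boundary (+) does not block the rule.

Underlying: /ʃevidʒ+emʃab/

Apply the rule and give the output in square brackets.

no segment meets the rule's conditions; no change.

[ʃevidʒ+emʃab]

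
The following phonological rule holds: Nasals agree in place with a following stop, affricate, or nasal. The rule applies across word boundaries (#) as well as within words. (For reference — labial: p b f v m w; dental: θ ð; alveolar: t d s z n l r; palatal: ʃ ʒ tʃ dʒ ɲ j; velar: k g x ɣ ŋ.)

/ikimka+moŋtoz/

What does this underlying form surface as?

[ikiŋka+montoz]

/m/ before /k/ (velar) → [ŋ]
/ŋ/ before /t/ (alveolar) → [n]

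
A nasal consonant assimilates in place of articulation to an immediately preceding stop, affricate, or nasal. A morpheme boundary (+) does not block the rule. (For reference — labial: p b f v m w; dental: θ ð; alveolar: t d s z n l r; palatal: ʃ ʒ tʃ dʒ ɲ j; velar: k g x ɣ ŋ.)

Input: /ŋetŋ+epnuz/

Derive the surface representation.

[ŋetn+epmuz]

/ŋ/ after /t/ (alveolar) → [n]
/n/ after /p/ (labial) → [m]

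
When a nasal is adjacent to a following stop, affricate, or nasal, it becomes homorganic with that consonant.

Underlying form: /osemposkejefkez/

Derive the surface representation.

no segment meets the rule's conditions; no change.

[osemposkejefkez]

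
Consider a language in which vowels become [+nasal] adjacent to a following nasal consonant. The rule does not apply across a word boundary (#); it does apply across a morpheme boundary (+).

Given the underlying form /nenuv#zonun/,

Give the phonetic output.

[nẽnuv#zõnũn]

/e/ before nasal /n/ → [ẽ]
/o/ before nasal /n/ → [õ]
/u/ before nasal /n/ → [ũ]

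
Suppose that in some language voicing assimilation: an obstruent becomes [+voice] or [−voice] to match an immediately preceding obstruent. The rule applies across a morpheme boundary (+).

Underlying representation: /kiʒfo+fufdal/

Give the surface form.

[kiʒvo+fuftal]

/f/ after /ʒ/ (voiced) → [v]
/d/ after /f/ (voiceless) → [t]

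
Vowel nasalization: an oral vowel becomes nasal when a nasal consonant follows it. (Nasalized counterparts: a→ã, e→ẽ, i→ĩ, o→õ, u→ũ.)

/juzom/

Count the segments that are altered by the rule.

/o/ before nasal /m/ → [õ]
1 segment changes.

1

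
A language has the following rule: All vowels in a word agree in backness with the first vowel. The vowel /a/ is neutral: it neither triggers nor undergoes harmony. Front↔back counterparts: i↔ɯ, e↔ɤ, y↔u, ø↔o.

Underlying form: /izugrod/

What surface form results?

[izygrød]

/u/ harmonizes with /i/ ([-back]) → [y]
/o/ harmonizes with /i/ ([-back]) → [ø]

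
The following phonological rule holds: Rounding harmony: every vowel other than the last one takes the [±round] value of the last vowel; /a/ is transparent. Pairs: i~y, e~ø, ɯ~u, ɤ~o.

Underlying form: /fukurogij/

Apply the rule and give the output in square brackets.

[fɯkɯrɤgij]

/u/ harmonizes with /i/ ([-round]) → [ɯ]
/u/ harmonizes with /i/ ([-round]) → [ɯ]
/o/ harmonizes with /i/ ([-round]) → [ɤ]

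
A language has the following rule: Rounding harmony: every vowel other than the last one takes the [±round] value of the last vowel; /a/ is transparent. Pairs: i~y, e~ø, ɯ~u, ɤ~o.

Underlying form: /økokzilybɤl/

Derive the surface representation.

[ekɤkzilibɤl]

/ø/ harmonizes with /ɤ/ ([-round]) → [e]
/o/ harmonizes with /ɤ/ ([-round]) → [ɤ]
/y/ harmonizes with /ɤ/ ([-round]) → [i]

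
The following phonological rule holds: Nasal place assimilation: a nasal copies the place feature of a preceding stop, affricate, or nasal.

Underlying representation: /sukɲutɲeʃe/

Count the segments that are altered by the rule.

/ɲ/ after /k/ (velar) → [ŋ]
/ɲ/ after /t/ (alveolar) → [n]
2 segments change.

2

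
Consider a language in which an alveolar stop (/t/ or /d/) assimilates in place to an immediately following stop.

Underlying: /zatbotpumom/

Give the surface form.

/t/ before /b/ (labial) → [p]
/t/ before /p/ (labial) → [p]

[zapboppumom]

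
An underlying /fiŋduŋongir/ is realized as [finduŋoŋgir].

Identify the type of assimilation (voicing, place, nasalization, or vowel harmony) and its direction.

/ŋ/→[n] /n/→[ŋ].
Each target copies a feature from the following segment, so the direction is regressive.

place assimilation, regressive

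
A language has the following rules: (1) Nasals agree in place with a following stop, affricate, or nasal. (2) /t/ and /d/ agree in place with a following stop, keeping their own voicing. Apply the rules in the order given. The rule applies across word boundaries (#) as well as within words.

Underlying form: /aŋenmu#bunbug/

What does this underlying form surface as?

[aŋemmu#bumbug]

Rule 1: /n/ before /m/ (labial) → [m]
Rule 1: /n/ before /b/ (labial) → [m]
After rule 1: aŋemmu#bumbug
Rule 2: no segment meets the rule's conditions; no change.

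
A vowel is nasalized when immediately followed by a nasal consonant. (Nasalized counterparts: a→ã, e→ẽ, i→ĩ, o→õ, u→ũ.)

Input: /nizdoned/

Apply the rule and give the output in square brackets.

[nizdõned]

/o/ before nasal /n/ → [õ]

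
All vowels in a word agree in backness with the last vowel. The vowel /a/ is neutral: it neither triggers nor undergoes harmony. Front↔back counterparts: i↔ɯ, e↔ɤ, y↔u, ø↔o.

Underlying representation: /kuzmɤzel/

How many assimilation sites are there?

/u/ harmonizes with /e/ ([-back]) → [y]
/ɤ/ harmonizes with /e/ ([-back]) → [e]
2 segments change.

2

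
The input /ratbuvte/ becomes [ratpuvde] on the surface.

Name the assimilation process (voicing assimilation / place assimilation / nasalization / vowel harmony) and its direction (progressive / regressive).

/b/→[p] /t/→[d].
Each target copies a feature from the preceding segment, so the direction is progressive.

voicing assimilation, progressive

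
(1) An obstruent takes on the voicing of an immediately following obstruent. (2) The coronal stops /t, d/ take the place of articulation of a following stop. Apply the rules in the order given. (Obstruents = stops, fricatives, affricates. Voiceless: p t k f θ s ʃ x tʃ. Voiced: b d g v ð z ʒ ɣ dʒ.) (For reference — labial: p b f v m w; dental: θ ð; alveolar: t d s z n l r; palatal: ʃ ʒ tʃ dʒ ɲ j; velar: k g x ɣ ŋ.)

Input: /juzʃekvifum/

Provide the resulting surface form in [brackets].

[jusʃegvifum]

Rule 1: /z/ before /ʃ/ (voiceless) → [s]
Rule 1: /k/ before /v/ (voiced) → [g]
After rule 1: jusʃegvifum
Rule 2: no segment meets the rule's conditions; no change.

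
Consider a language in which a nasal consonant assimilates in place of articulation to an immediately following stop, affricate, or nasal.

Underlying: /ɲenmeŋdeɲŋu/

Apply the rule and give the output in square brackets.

/n/ before /m/ (labial) → [m]
/ŋ/ before /d/ (alveolar) → [n]
/ɲ/ before /ŋ/ (velar) → [ŋ]

[ɲemmendeŋŋu]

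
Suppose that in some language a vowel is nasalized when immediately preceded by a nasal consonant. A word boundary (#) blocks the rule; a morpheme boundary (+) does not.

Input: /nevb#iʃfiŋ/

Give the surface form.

/e/ after nasal /n/ → [ẽ]

[nẽvb#iʃfiŋ]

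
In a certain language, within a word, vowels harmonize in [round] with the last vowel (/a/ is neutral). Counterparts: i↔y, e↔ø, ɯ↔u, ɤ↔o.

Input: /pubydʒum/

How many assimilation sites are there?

0

No segment meets the rule's conditions.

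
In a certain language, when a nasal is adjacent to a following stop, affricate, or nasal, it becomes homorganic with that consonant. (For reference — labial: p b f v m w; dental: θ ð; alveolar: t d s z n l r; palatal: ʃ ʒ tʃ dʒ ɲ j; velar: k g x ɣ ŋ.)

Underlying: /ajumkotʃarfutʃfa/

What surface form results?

/m/ before /k/ (velar) → [ŋ]

[ajuŋkotʃarfutʃfa]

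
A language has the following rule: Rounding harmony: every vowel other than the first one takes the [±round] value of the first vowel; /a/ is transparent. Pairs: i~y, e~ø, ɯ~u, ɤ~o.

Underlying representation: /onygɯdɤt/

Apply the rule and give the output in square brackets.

[onygudot]

/ɯ/ harmonizes with /o/ ([+round]) → [u]
/ɤ/ harmonizes with /o/ ([+round]) → [o]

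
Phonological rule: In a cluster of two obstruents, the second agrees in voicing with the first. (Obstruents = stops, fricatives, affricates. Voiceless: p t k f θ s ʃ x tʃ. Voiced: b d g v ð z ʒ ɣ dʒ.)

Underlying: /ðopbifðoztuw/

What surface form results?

/b/ after /p/ (voiceless) → [p]
/ð/ after /f/ (voiceless) → [θ]
/t/ after /z/ (voiced) → [d]

[ðoppifθozduw]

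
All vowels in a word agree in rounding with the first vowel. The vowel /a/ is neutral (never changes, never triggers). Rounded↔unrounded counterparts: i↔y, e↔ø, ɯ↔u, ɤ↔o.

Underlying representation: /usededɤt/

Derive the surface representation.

/e/ harmonizes with /u/ ([+round]) → [ø]
/e/ harmonizes with /u/ ([+round]) → [ø]
/ɤ/ harmonizes with /u/ ([+round]) → [o]

[usødødot]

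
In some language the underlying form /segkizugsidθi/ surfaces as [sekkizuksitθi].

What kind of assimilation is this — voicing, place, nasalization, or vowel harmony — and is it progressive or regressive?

voicing assimilation, regressive

/g/→[k] /g/→[k] /d/→[t].
Each target copies a feature from the following segment, so the direction is regressive.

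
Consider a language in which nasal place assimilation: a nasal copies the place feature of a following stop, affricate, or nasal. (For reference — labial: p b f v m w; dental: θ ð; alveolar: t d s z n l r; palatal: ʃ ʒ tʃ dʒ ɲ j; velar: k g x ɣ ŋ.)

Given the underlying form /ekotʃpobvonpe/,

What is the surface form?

/n/ before /p/ (labial) → [m]

[ekotʃpobvompe]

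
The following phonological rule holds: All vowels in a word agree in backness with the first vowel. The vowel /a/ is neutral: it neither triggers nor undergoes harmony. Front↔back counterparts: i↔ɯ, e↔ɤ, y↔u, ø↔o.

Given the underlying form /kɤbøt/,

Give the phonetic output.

[kɤbot]

/ø/ harmonizes with /ɤ/ ([+back]) → [o]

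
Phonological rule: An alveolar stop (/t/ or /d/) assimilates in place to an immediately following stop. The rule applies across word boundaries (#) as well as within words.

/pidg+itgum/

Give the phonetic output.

[pigg+ikgum]

/d/ before /g/ (velar) → [g]
/t/ before /g/ (velar) → [k]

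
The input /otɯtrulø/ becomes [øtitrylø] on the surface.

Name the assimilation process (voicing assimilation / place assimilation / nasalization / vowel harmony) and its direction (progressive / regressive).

/o/→[ø] /ɯ/→[i] /u/→[y].
Vowels agree with the last vowel, so the harmony is regressive.

vowel harmony, regressive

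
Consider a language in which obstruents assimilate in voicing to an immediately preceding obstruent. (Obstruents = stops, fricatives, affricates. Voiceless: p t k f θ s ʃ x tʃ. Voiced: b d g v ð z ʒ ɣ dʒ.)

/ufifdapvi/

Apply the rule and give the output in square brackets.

/d/ after /f/ (voiceless) → [t]
/v/ after /p/ (voiceless) → [f]

[ufiftapfi]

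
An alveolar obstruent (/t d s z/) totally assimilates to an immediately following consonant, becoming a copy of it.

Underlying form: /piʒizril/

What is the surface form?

/z/ before /r/ → [r] (total assimilation)

[piʒirril]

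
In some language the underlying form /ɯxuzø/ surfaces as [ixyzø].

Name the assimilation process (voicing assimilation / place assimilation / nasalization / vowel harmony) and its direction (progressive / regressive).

vowel harmony, regressive

/ɯ/→[i] /u/→[y].
Vowels agree with the last vowel, so the harmony is regressive.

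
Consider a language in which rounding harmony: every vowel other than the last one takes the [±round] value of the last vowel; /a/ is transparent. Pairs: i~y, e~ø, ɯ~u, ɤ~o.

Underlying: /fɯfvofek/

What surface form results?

/o/ harmonizes with /e/ ([-round]) → [ɤ]

[fɯfvɤfek]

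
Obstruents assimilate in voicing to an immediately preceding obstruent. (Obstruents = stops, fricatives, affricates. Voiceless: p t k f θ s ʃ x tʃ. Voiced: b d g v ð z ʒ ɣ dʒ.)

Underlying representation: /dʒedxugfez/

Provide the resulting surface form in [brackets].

/x/ after /d/ (voiced) → [ɣ]
/f/ after /g/ (voiced) → [v]

[dʒedɣugvez]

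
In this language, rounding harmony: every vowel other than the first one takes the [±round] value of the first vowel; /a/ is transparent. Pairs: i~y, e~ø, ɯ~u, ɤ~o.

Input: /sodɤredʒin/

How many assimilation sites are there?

3

/ɤ/ harmonizes with /o/ ([+round]) → [o]
/e/ harmonizes with /o/ ([+round]) → [ø]
/i/ harmonizes with /o/ ([+round]) → [y]
3 segments change.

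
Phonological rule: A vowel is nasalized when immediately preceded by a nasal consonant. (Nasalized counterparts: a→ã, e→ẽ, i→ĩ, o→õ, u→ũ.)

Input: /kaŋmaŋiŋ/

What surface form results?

/a/ after nasal /m/ → [ã]
/i/ after nasal /ŋ/ → [ĩ]

[kaŋmãŋĩŋ]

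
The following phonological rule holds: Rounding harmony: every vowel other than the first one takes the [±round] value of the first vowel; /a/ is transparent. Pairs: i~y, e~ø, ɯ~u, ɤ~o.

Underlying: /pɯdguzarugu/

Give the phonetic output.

[pɯdgɯzarɯgɯ]

/u/ harmonizes with /ɯ/ ([-round]) → [ɯ]
/u/ harmonizes with /ɯ/ ([-round]) → [ɯ]
/u/ harmonizes with /ɯ/ ([-round]) → [ɯ]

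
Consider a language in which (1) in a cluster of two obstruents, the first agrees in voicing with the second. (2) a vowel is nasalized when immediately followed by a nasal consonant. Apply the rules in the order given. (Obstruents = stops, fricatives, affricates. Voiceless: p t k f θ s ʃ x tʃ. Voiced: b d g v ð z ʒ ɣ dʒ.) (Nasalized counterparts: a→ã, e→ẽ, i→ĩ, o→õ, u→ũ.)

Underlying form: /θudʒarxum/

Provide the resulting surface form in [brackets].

Rule 1: no segment meets the rule's conditions; no change.
After rule 1: θudʒarxum
Rule 2: /u/ before nasal /m/ → [ũ]

[θudʒarxũm]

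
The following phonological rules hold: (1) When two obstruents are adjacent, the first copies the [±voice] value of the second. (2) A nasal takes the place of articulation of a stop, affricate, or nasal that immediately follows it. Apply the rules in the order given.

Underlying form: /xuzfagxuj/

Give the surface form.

[xusfakxuj]

Rule 1: /z/ before /f/ (voiceless) → [s]
Rule 1: /g/ before /x/ (voiceless) → [k]
After rule 1: xusfakxuj
Rule 2: no segment meets the rule's conditions; no change.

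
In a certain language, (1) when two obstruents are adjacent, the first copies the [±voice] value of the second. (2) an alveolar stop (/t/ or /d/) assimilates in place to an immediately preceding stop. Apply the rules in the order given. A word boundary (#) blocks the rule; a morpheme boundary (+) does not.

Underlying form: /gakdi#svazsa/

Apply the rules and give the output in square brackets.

[gaggi#zvassa]

Rule 1: /k/ before /d/ (voiced) → [g]
Rule 1: /s/ before /v/ (voiced) → [z]
Rule 1: /z/ before /s/ (voiceless) → [s]
After rule 1: gagdi#zvassa
Rule 2: /d/ after /g/ (velar) → [g]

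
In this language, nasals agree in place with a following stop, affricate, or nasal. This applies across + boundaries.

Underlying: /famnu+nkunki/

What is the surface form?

[fannu+ŋkuŋki]

/m/ before /n/ (alveolar) → [n]
/n/ before /k/ (velar) → [ŋ]
/n/ before /k/ (velar) → [ŋ]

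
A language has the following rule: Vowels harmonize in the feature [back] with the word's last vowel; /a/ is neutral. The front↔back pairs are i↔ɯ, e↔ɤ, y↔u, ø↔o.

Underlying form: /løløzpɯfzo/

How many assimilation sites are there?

2

/ø/ harmonizes with /o/ ([+back]) → [o]
/ø/ harmonizes with /o/ ([+back]) → [o]
2 segments change.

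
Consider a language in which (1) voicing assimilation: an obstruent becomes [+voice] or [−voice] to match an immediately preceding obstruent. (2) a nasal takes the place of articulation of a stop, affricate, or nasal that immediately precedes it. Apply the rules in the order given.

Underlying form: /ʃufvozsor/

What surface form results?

Rule 1: /v/ after /f/ (voiceless) → [f]
Rule 1: /s/ after /z/ (voiced) → [z]
After rule 1: ʃuffozzor
Rule 2: no segment meets the rule's conditions; no change.

[ʃuffozzor]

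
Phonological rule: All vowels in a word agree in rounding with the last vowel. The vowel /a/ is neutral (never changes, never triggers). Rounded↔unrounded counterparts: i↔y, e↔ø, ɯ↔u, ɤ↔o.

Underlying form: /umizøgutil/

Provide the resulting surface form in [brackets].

/u/ harmonizes with /i/ ([-round]) → [ɯ]
/ø/ harmonizes with /i/ ([-round]) → [e]
/u/ harmonizes with /i/ ([-round]) → [ɯ]

[ɯmizegɯtil]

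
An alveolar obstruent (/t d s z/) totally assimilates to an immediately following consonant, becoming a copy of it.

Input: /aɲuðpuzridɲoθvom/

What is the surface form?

[aɲuðpurriɲɲoθvom]

/z/ before /r/ → [r] (total assimilation)
/d/ before /ɲ/ → [ɲ] (total assimilation)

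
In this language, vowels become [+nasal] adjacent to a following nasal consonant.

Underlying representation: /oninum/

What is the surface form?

[õnĩnũm]

/o/ before nasal /n/ → [õ]
/i/ before nasal /n/ → [ĩ]
/u/ before nasal /m/ → [ũ]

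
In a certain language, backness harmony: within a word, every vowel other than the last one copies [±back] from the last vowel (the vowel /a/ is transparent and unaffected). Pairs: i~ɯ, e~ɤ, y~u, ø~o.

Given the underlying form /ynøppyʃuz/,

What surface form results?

/y/ harmonizes with /u/ ([+back]) → [u]
/ø/ harmonizes with /u/ ([+back]) → [o]
/y/ harmonizes with /u/ ([+back]) → [u]

[unoppuʃuz]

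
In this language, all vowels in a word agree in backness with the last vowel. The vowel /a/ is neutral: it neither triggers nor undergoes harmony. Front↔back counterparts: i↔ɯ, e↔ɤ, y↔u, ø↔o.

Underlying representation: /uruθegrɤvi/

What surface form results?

/u/ harmonizes with /i/ ([-back]) → [y]
/u/ harmonizes with /i/ ([-back]) → [y]
/ɤ/ harmonizes with /i/ ([-back]) → [e]

[yryθegrevi]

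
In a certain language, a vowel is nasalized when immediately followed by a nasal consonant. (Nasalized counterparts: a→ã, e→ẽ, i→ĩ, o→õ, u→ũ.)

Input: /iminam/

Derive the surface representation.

/i/ before nasal /m/ → [ĩ]
/i/ before nasal /n/ → [ĩ]
/a/ before nasal /m/ → [ã]

[ĩmĩnãm]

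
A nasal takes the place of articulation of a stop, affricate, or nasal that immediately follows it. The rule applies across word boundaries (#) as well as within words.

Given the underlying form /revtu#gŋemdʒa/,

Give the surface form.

/m/ before /dʒ/ (palatal) → [ɲ]

[revtu#gŋeɲdʒa]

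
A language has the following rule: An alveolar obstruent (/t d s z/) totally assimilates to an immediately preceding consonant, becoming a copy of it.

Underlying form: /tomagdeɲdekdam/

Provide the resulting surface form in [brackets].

/d/ after /g/ → [g] (total assimilation)
/d/ after /ɲ/ → [ɲ] (total assimilation)
/d/ after /k/ → [k] (total assimilation)

[tomaggeɲɲekkam]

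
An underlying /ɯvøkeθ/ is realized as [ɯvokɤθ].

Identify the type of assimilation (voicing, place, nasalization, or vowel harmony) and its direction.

vowel harmony, progressive

/ø/→[o] /e/→[ɤ].
Vowels agree with the first vowel, so the harmony is progressive.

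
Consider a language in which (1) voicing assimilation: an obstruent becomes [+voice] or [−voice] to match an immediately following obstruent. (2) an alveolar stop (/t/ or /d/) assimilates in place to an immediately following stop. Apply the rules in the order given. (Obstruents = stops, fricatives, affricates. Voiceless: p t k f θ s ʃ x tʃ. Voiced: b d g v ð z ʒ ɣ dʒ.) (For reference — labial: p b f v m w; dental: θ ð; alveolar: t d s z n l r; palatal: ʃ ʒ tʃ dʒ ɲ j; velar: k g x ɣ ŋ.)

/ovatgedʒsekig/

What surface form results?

[ovaggetʃsekig]

Rule 1: /t/ before /g/ (voiced) → [d]
Rule 1: /dʒ/ before /s/ (voiceless) → [tʃ]
After rule 1: ovadgetʃsekig
Rule 2: /d/ before /g/ (velar) → [g]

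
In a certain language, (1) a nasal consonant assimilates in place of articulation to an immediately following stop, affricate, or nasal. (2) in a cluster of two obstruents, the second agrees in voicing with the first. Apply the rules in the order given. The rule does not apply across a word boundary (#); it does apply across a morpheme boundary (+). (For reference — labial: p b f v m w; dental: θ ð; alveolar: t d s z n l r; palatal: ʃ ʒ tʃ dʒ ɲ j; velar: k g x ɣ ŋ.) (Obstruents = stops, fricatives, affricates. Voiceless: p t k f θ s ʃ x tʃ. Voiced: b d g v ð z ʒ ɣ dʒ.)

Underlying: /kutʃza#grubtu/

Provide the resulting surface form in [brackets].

[kutʃsa#grubdu]

Rule 1: no segment meets the rule's conditions; no change.
After rule 1: kutʃza#grubtu
Rule 2: /z/ after /tʃ/ (voiceless) → [s]
Rule 2: /t/ after /b/ (voiced) → [d]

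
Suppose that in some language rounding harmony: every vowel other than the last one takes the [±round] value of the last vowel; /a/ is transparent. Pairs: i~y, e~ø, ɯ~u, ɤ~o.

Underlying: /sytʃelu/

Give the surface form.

[sytʃølu]

/e/ harmonizes with /u/ ([+round]) → [ø]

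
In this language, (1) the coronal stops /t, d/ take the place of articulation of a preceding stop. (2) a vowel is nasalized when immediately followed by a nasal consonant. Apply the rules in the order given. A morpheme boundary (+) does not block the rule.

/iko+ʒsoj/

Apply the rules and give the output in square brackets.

[iko+ʒsoj]

Rule 1: no segment meets the rule's conditions; no change.
After rule 1: iko+ʒsoj
Rule 2: no segment meets the rule's conditions; no change.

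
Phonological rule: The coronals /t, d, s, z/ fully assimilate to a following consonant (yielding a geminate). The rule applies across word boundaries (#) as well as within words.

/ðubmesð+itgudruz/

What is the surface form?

/s/ before /ð/ → [ð] (total assimilation)
/t/ before /g/ → [g] (total assimilation)
/d/ before /r/ → [r] (total assimilation)

[ðubmeðð+iggurruz]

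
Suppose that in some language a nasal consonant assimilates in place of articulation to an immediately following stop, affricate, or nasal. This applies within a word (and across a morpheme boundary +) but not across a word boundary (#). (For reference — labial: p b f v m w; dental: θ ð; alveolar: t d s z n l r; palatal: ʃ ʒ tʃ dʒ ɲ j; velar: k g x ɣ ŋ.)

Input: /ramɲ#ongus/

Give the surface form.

/m/ before /ɲ/ (palatal) → [ɲ]
/n/ before /g/ (velar) → [ŋ]

[raɲɲ#oŋgus]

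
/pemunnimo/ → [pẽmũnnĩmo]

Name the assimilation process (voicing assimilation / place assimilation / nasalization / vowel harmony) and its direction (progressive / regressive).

/e/→[ẽ] /u/→[ũ] /i/→[ĩ].
Each target copies a feature from the following segment, so the direction is regressive.

nasalization, regressive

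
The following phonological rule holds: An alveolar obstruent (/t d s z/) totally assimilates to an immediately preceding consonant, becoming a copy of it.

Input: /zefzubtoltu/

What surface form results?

[zeffubbollu]

/z/ after /f/ → [f] (total assimilation)
/t/ after /b/ → [b] (total assimilation)
/t/ after /l/ → [l] (total assimilation)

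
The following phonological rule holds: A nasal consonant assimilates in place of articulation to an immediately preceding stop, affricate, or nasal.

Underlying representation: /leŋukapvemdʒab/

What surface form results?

[leŋukapvemdʒab]

no segment meets the rule's conditions; no change.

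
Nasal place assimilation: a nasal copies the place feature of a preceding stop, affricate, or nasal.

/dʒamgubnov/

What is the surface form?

/n/ after /b/ (labial) → [m]

[dʒamgubmov]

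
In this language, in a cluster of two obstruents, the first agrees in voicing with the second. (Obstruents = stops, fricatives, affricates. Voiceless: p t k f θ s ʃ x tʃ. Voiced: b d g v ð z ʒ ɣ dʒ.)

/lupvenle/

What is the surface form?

[lubvenle]

/p/ before /v/ (voiced) → [b]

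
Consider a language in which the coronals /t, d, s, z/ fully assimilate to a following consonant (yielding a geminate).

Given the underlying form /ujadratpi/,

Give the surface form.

[ujarrappi]

/d/ before /r/ → [r] (total assimilation)
/t/ before /p/ → [p] (total assimilation)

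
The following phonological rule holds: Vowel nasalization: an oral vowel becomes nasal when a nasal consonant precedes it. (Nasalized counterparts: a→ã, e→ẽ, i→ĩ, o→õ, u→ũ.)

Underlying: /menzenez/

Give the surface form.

/e/ after nasal /m/ → [ẽ]
/e/ after nasal /n/ → [ẽ]

[mẽnzenẽz]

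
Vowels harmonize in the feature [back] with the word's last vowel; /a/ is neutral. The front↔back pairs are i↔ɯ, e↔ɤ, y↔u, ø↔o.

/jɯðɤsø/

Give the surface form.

[jiðesø]

/ɯ/ harmonizes with /ø/ ([-back]) → [i]
/ɤ/ harmonizes with /ø/ ([-back]) → [e]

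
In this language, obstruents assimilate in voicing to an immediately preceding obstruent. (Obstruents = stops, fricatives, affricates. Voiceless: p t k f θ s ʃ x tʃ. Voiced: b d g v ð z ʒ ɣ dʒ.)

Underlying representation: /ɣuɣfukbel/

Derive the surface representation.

[ɣuɣvukpel]

/f/ after /ɣ/ (voiced) → [v]
/b/ after /k/ (voiceless) → [p]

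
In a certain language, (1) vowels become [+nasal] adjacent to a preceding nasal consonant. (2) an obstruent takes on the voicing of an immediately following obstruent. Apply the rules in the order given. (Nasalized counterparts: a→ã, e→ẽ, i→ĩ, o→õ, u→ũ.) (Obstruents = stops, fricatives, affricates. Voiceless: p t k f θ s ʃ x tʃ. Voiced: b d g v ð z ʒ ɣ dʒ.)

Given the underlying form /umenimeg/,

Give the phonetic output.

Rule 1: /e/ after nasal /m/ → [ẽ]
Rule 1: /i/ after nasal /n/ → [ĩ]
Rule 1: /e/ after nasal /m/ → [ẽ]
After rule 1: umẽnĩmẽg
Rule 2: no segment meets the rule's conditions; no change.

[umẽnĩmẽg]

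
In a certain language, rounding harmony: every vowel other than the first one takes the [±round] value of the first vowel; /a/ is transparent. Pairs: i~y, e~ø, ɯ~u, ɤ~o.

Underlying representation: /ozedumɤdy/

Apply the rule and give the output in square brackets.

[ozødumody]

/e/ harmonizes with /o/ ([+round]) → [ø]
/ɤ/ harmonizes with /o/ ([+round]) → [o]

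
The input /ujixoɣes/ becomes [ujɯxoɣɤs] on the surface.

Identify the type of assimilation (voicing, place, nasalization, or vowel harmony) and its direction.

/i/→[ɯ] /e/→[ɤ].
Vowels agree with the first vowel, so the harmony is progressive.

vowel harmony, progressive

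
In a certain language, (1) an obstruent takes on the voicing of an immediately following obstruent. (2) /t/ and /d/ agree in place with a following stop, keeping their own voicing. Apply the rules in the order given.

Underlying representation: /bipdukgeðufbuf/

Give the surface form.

[bibduggeðuvbuf]

Rule 1: /p/ before /d/ (voiced) → [b]
Rule 1: /k/ before /g/ (voiced) → [g]
Rule 1: /f/ before /b/ (voiced) → [v]
After rule 1: bibduggeðuvbuf
Rule 2: no segment meets the rule's conditions; no change.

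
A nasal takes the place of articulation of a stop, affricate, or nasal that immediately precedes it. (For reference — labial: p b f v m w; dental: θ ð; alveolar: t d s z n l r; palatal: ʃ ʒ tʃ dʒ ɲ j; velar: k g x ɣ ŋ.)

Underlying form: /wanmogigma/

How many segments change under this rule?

/m/ after /n/ (alveolar) → [n]
/m/ after /g/ (velar) → [ŋ]
2 segments change.

2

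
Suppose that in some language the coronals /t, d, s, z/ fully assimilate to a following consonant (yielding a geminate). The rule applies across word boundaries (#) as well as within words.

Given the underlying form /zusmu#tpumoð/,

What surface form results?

[zummu#ppumoð]

/s/ before /m/ → [m] (total assimilation)
/t/ before /p/ → [p] (total assimilation)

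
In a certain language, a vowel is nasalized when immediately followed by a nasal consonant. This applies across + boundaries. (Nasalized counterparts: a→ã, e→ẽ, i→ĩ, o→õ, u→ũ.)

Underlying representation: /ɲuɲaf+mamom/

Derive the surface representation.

/u/ before nasal /ɲ/ → [ũ]
/a/ before nasal /m/ → [ã]
/o/ before nasal /m/ → [õ]

[ɲũɲaf+mãmõm]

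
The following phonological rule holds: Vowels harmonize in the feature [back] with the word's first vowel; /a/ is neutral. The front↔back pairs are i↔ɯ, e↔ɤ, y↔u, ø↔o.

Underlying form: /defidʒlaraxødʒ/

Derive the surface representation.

no segment meets the rule's conditions; no change.

[defidʒlaraxødʒ]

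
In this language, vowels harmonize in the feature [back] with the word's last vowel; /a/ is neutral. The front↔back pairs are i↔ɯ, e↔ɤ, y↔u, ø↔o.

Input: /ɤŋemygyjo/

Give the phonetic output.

[ɤŋɤmugujo]

/e/ harmonizes with /o/ ([+back]) → [ɤ]
/y/ harmonizes with /o/ ([+back]) → [u]
/y/ harmonizes with /o/ ([+back]) → [u]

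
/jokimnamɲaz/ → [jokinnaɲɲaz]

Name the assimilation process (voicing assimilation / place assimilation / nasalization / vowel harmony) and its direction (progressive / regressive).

/m/→[n] /m/→[ɲ].
Each target copies a feature from the following segment, so the direction is regressive.

place assimilation, regressive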